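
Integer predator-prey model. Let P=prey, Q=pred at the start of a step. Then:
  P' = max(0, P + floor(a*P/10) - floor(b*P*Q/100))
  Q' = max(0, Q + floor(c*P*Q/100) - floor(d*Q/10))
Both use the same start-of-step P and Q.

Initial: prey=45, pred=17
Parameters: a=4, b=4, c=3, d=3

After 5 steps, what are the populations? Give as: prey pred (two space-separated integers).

Step 1: prey: 45+18-30=33; pred: 17+22-5=34
Step 2: prey: 33+13-44=2; pred: 34+33-10=57
Step 3: prey: 2+0-4=0; pred: 57+3-17=43
Step 4: prey: 0+0-0=0; pred: 43+0-12=31
Step 5: prey: 0+0-0=0; pred: 31+0-9=22

Answer: 0 22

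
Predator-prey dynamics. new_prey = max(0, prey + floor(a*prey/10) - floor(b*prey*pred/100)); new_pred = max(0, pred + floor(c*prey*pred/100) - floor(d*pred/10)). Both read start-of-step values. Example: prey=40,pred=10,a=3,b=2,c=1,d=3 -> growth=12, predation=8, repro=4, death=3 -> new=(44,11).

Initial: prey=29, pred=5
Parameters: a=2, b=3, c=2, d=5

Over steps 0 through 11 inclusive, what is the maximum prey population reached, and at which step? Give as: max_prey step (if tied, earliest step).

Step 1: prey: 29+5-4=30; pred: 5+2-2=5
Step 2: prey: 30+6-4=32; pred: 5+3-2=6
Step 3: prey: 32+6-5=33; pred: 6+3-3=6
Step 4: prey: 33+6-5=34; pred: 6+3-3=6
Step 5: prey: 34+6-6=34; pred: 6+4-3=7
Step 6: prey: 34+6-7=33; pred: 7+4-3=8
Step 7: prey: 33+6-7=32; pred: 8+5-4=9
Step 8: prey: 32+6-8=30; pred: 9+5-4=10
Step 9: prey: 30+6-9=27; pred: 10+6-5=11
Step 10: prey: 27+5-8=24; pred: 11+5-5=11
Step 11: prey: 24+4-7=21; pred: 11+5-5=11
Max prey = 34 at step 4

Answer: 34 4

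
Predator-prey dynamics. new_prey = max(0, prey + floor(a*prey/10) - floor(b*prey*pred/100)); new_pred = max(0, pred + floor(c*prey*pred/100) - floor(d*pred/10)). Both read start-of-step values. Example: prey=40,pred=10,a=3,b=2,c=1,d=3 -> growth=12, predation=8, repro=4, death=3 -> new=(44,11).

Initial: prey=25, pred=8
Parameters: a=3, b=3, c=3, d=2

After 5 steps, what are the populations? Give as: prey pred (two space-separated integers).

Step 1: prey: 25+7-6=26; pred: 8+6-1=13
Step 2: prey: 26+7-10=23; pred: 13+10-2=21
Step 3: prey: 23+6-14=15; pred: 21+14-4=31
Step 4: prey: 15+4-13=6; pred: 31+13-6=38
Step 5: prey: 6+1-6=1; pred: 38+6-7=37

Answer: 1 37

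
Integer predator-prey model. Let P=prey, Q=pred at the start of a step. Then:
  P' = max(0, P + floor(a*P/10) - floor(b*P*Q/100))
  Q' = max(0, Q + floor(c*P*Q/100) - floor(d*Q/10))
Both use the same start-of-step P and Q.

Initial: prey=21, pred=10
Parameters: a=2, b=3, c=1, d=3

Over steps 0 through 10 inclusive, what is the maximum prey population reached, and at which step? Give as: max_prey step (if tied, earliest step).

Step 1: prey: 21+4-6=19; pred: 10+2-3=9
Step 2: prey: 19+3-5=17; pred: 9+1-2=8
Step 3: prey: 17+3-4=16; pred: 8+1-2=7
Step 4: prey: 16+3-3=16; pred: 7+1-2=6
Step 5: prey: 16+3-2=17; pred: 6+0-1=5
Step 6: prey: 17+3-2=18; pred: 5+0-1=4
Step 7: prey: 18+3-2=19; pred: 4+0-1=3
Step 8: prey: 19+3-1=21; pred: 3+0-0=3
Step 9: prey: 21+4-1=24; pred: 3+0-0=3
Step 10: prey: 24+4-2=26; pred: 3+0-0=3
Max prey = 26 at step 10

Answer: 26 10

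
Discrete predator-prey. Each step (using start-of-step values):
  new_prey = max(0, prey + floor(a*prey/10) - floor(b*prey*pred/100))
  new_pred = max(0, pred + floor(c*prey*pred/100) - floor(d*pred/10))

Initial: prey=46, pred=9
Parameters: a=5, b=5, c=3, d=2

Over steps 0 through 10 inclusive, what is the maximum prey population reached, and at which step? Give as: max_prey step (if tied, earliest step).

Step 1: prey: 46+23-20=49; pred: 9+12-1=20
Step 2: prey: 49+24-49=24; pred: 20+29-4=45
Step 3: prey: 24+12-54=0; pred: 45+32-9=68
Step 4: prey: 0+0-0=0; pred: 68+0-13=55
Step 5: prey: 0+0-0=0; pred: 55+0-11=44
Step 6: prey: 0+0-0=0; pred: 44+0-8=36
Step 7: prey: 0+0-0=0; pred: 36+0-7=29
Step 8: prey: 0+0-0=0; pred: 29+0-5=24
Step 9: prey: 0+0-0=0; pred: 24+0-4=20
Step 10: prey: 0+0-0=0; pred: 20+0-4=16
Max prey = 49 at step 1

Answer: 49 1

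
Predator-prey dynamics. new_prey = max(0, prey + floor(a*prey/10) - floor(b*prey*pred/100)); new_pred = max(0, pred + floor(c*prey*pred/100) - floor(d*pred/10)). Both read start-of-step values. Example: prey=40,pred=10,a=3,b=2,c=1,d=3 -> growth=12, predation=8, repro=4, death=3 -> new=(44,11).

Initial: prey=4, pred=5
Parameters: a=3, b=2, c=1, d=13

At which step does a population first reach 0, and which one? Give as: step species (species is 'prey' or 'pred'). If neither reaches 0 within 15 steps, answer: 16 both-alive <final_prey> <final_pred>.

Step 1: prey: 4+1-0=5; pred: 5+0-6=0
First extinction: pred at step 1

Answer: 1 pred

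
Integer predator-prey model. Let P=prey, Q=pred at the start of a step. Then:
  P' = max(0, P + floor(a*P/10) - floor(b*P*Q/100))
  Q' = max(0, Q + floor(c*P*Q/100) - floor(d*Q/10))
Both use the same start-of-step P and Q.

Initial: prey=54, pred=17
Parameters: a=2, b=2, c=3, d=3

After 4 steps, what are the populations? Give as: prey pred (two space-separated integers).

Answer: 0 74

Derivation:
Step 1: prey: 54+10-18=46; pred: 17+27-5=39
Step 2: prey: 46+9-35=20; pred: 39+53-11=81
Step 3: prey: 20+4-32=0; pred: 81+48-24=105
Step 4: prey: 0+0-0=0; pred: 105+0-31=74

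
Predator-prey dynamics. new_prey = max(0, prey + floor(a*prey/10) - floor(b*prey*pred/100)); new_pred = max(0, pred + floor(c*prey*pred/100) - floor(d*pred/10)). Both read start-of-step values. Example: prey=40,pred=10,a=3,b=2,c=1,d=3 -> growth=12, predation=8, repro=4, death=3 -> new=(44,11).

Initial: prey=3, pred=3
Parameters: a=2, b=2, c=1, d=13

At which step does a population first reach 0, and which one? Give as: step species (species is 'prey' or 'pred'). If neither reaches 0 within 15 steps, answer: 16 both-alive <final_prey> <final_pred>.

Step 1: prey: 3+0-0=3; pred: 3+0-3=0
First extinction: pred at step 1

Answer: 1 pred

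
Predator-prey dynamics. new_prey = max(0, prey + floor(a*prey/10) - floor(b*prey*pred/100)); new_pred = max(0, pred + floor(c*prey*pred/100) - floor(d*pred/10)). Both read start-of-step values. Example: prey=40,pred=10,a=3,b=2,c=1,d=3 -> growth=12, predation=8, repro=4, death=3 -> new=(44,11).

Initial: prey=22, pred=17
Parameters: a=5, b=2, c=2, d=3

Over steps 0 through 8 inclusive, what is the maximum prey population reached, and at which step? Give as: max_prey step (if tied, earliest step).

Answer: 32 3

Derivation:
Step 1: prey: 22+11-7=26; pred: 17+7-5=19
Step 2: prey: 26+13-9=30; pred: 19+9-5=23
Step 3: prey: 30+15-13=32; pred: 23+13-6=30
Step 4: prey: 32+16-19=29; pred: 30+19-9=40
Step 5: prey: 29+14-23=20; pred: 40+23-12=51
Step 6: prey: 20+10-20=10; pred: 51+20-15=56
Step 7: prey: 10+5-11=4; pred: 56+11-16=51
Step 8: prey: 4+2-4=2; pred: 51+4-15=40
Max prey = 32 at step 3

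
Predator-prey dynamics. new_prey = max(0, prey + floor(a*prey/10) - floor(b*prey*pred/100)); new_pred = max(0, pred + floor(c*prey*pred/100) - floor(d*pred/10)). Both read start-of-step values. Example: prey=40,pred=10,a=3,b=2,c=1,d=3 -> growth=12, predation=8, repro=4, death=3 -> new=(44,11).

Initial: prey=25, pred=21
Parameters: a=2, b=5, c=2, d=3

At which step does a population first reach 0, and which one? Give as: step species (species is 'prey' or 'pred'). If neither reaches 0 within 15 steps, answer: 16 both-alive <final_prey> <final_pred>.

Step 1: prey: 25+5-26=4; pred: 21+10-6=25
Step 2: prey: 4+0-5=0; pred: 25+2-7=20
First extinction: prey at step 2

Answer: 2 prey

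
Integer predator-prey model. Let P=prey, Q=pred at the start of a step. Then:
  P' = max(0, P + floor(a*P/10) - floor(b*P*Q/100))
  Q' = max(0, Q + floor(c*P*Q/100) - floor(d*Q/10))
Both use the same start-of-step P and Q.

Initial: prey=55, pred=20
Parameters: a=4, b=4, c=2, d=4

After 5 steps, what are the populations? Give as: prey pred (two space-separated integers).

Answer: 0 11

Derivation:
Step 1: prey: 55+22-44=33; pred: 20+22-8=34
Step 2: prey: 33+13-44=2; pred: 34+22-13=43
Step 3: prey: 2+0-3=0; pred: 43+1-17=27
Step 4: prey: 0+0-0=0; pred: 27+0-10=17
Step 5: prey: 0+0-0=0; pred: 17+0-6=11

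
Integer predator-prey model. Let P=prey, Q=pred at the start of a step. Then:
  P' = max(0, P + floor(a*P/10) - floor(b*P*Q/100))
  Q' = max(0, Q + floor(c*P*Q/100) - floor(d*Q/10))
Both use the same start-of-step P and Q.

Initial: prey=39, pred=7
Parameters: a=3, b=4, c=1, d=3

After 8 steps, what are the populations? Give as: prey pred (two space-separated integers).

Step 1: prey: 39+11-10=40; pred: 7+2-2=7
Step 2: prey: 40+12-11=41; pred: 7+2-2=7
Step 3: prey: 41+12-11=42; pred: 7+2-2=7
Step 4: prey: 42+12-11=43; pred: 7+2-2=7
Step 5: prey: 43+12-12=43; pred: 7+3-2=8
Step 6: prey: 43+12-13=42; pred: 8+3-2=9
Step 7: prey: 42+12-15=39; pred: 9+3-2=10
Step 8: prey: 39+11-15=35; pred: 10+3-3=10

Answer: 35 10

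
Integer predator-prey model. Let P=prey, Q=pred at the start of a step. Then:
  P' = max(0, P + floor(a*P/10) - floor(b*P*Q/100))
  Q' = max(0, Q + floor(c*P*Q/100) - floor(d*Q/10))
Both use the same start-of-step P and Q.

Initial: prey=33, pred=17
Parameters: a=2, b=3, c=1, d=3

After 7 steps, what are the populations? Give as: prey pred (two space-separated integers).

Step 1: prey: 33+6-16=23; pred: 17+5-5=17
Step 2: prey: 23+4-11=16; pred: 17+3-5=15
Step 3: prey: 16+3-7=12; pred: 15+2-4=13
Step 4: prey: 12+2-4=10; pred: 13+1-3=11
Step 5: prey: 10+2-3=9; pred: 11+1-3=9
Step 6: prey: 9+1-2=8; pred: 9+0-2=7
Step 7: prey: 8+1-1=8; pred: 7+0-2=5

Answer: 8 5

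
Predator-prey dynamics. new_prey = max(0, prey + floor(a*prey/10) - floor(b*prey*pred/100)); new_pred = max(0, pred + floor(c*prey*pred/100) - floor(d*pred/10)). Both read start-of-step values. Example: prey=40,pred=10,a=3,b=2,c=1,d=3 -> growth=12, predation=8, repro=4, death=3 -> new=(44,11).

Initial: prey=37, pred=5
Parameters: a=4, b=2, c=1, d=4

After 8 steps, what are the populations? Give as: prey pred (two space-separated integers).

Answer: 50 109

Derivation:
Step 1: prey: 37+14-3=48; pred: 5+1-2=4
Step 2: prey: 48+19-3=64; pred: 4+1-1=4
Step 3: prey: 64+25-5=84; pred: 4+2-1=5
Step 4: prey: 84+33-8=109; pred: 5+4-2=7
Step 5: prey: 109+43-15=137; pred: 7+7-2=12
Step 6: prey: 137+54-32=159; pred: 12+16-4=24
Step 7: prey: 159+63-76=146; pred: 24+38-9=53
Step 8: prey: 146+58-154=50; pred: 53+77-21=109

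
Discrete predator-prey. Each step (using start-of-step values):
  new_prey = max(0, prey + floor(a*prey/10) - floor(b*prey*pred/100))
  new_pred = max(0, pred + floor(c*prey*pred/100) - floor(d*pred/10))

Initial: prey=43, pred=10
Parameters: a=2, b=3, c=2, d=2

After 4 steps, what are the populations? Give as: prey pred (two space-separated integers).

Answer: 2 36

Derivation:
Step 1: prey: 43+8-12=39; pred: 10+8-2=16
Step 2: prey: 39+7-18=28; pred: 16+12-3=25
Step 3: prey: 28+5-21=12; pred: 25+14-5=34
Step 4: prey: 12+2-12=2; pred: 34+8-6=36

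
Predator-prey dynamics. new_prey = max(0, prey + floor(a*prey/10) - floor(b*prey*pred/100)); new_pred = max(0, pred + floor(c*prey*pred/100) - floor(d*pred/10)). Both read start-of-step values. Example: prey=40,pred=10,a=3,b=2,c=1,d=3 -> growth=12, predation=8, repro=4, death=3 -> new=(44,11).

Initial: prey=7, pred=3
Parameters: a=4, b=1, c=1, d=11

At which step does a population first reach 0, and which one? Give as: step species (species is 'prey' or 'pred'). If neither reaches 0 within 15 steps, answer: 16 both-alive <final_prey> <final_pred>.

Step 1: prey: 7+2-0=9; pred: 3+0-3=0
First extinction: pred at step 1

Answer: 1 pred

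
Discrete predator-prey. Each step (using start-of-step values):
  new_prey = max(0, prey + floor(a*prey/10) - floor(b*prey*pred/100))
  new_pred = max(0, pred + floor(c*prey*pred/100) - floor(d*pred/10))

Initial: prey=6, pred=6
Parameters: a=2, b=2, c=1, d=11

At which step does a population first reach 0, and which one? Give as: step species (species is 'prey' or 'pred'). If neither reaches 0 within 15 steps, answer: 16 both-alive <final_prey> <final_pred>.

Step 1: prey: 6+1-0=7; pred: 6+0-6=0
First extinction: pred at step 1

Answer: 1 pred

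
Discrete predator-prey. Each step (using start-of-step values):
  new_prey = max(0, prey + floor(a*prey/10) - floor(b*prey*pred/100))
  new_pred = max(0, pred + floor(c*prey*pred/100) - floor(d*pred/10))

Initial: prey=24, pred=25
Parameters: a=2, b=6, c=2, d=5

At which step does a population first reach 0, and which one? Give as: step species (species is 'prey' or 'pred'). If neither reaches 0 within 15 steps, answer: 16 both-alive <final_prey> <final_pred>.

Step 1: prey: 24+4-36=0; pred: 25+12-12=25
First extinction: prey at step 1

Answer: 1 prey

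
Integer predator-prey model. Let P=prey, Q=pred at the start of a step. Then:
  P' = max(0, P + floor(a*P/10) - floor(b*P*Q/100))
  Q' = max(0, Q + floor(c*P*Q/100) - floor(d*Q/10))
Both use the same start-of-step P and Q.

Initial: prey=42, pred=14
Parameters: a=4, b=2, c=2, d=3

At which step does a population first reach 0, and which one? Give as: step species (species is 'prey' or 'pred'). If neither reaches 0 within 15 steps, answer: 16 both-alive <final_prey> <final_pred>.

Step 1: prey: 42+16-11=47; pred: 14+11-4=21
Step 2: prey: 47+18-19=46; pred: 21+19-6=34
Step 3: prey: 46+18-31=33; pred: 34+31-10=55
Step 4: prey: 33+13-36=10; pred: 55+36-16=75
Step 5: prey: 10+4-15=0; pred: 75+15-22=68
First extinction: prey at step 5

Answer: 5 prey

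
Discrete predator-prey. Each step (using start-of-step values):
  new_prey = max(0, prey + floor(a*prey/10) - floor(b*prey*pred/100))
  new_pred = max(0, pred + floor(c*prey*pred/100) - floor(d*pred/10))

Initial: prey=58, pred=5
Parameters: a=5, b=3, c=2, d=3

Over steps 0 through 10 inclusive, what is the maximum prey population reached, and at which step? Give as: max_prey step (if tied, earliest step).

Step 1: prey: 58+29-8=79; pred: 5+5-1=9
Step 2: prey: 79+39-21=97; pred: 9+14-2=21
Step 3: prey: 97+48-61=84; pred: 21+40-6=55
Step 4: prey: 84+42-138=0; pred: 55+92-16=131
Step 5: prey: 0+0-0=0; pred: 131+0-39=92
Step 6: prey: 0+0-0=0; pred: 92+0-27=65
Step 7: prey: 0+0-0=0; pred: 65+0-19=46
Step 8: prey: 0+0-0=0; pred: 46+0-13=33
Step 9: prey: 0+0-0=0; pred: 33+0-9=24
Step 10: prey: 0+0-0=0; pred: 24+0-7=17
Max prey = 97 at step 2

Answer: 97 2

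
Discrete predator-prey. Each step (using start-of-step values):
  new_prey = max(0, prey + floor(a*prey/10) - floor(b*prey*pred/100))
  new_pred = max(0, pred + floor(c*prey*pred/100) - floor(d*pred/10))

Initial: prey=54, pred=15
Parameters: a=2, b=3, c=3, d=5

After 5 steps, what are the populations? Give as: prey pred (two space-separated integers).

Step 1: prey: 54+10-24=40; pred: 15+24-7=32
Step 2: prey: 40+8-38=10; pred: 32+38-16=54
Step 3: prey: 10+2-16=0; pred: 54+16-27=43
Step 4: prey: 0+0-0=0; pred: 43+0-21=22
Step 5: prey: 0+0-0=0; pred: 22+0-11=11

Answer: 0 11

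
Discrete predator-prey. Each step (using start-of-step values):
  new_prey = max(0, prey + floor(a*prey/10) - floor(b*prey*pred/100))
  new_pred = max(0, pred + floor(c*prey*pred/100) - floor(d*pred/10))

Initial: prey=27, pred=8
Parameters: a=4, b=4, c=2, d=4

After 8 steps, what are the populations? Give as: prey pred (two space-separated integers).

Step 1: prey: 27+10-8=29; pred: 8+4-3=9
Step 2: prey: 29+11-10=30; pred: 9+5-3=11
Step 3: prey: 30+12-13=29; pred: 11+6-4=13
Step 4: prey: 29+11-15=25; pred: 13+7-5=15
Step 5: prey: 25+10-15=20; pred: 15+7-6=16
Step 6: prey: 20+8-12=16; pred: 16+6-6=16
Step 7: prey: 16+6-10=12; pred: 16+5-6=15
Step 8: prey: 12+4-7=9; pred: 15+3-6=12

Answer: 9 12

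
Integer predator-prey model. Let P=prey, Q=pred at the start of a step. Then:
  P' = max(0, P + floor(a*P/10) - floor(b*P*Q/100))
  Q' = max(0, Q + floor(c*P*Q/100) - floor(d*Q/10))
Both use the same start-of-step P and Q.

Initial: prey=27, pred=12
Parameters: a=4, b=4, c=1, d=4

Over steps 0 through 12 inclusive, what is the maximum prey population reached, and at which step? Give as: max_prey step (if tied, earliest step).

Step 1: prey: 27+10-12=25; pred: 12+3-4=11
Step 2: prey: 25+10-11=24; pred: 11+2-4=9
Step 3: prey: 24+9-8=25; pred: 9+2-3=8
Step 4: prey: 25+10-8=27; pred: 8+2-3=7
Step 5: prey: 27+10-7=30; pred: 7+1-2=6
Step 6: prey: 30+12-7=35; pred: 6+1-2=5
Step 7: prey: 35+14-7=42; pred: 5+1-2=4
Step 8: prey: 42+16-6=52; pred: 4+1-1=4
Step 9: prey: 52+20-8=64; pred: 4+2-1=5
Step 10: prey: 64+25-12=77; pred: 5+3-2=6
Step 11: prey: 77+30-18=89; pred: 6+4-2=8
Step 12: prey: 89+35-28=96; pred: 8+7-3=12
Max prey = 96 at step 12

Answer: 96 12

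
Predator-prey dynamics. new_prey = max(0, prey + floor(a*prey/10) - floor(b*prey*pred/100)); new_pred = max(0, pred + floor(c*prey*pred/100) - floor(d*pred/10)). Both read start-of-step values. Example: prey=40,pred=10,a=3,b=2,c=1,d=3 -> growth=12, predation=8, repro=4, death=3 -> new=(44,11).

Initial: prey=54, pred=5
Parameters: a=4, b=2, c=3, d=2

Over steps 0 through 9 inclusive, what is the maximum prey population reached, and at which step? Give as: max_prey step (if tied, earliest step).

Step 1: prey: 54+21-5=70; pred: 5+8-1=12
Step 2: prey: 70+28-16=82; pred: 12+25-2=35
Step 3: prey: 82+32-57=57; pred: 35+86-7=114
Step 4: prey: 57+22-129=0; pred: 114+194-22=286
Step 5: prey: 0+0-0=0; pred: 286+0-57=229
Step 6: prey: 0+0-0=0; pred: 229+0-45=184
Step 7: prey: 0+0-0=0; pred: 184+0-36=148
Step 8: prey: 0+0-0=0; pred: 148+0-29=119
Step 9: prey: 0+0-0=0; pred: 119+0-23=96
Max prey = 82 at step 2

Answer: 82 2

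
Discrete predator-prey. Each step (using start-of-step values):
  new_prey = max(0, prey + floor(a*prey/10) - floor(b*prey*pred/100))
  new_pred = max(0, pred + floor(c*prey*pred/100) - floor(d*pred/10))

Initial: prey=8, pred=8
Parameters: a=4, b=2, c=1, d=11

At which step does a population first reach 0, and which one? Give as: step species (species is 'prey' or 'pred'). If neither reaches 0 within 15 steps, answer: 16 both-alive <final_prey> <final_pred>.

Answer: 1 pred

Derivation:
Step 1: prey: 8+3-1=10; pred: 8+0-8=0
First extinction: pred at step 1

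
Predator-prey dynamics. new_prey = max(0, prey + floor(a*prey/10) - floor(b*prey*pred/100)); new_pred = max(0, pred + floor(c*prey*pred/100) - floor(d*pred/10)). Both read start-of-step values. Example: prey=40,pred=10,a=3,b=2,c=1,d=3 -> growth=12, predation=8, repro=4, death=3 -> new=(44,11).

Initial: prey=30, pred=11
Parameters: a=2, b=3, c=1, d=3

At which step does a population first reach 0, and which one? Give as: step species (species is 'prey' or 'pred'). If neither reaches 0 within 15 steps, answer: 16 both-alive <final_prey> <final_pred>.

Answer: 16 both-alive 23 6

Derivation:
Step 1: prey: 30+6-9=27; pred: 11+3-3=11
Step 2: prey: 27+5-8=24; pred: 11+2-3=10
Step 3: prey: 24+4-7=21; pred: 10+2-3=9
Step 4: prey: 21+4-5=20; pred: 9+1-2=8
Step 5: prey: 20+4-4=20; pred: 8+1-2=7
Step 6: prey: 20+4-4=20; pred: 7+1-2=6
Step 7: prey: 20+4-3=21; pred: 6+1-1=6
Step 8: prey: 21+4-3=22; pred: 6+1-1=6
Step 9: prey: 22+4-3=23; pred: 6+1-1=6
Step 10: prey: 23+4-4=23; pred: 6+1-1=6
Steps 11-15: state stable at prey=23, pred=6 (no change)
No extinction within 15 steps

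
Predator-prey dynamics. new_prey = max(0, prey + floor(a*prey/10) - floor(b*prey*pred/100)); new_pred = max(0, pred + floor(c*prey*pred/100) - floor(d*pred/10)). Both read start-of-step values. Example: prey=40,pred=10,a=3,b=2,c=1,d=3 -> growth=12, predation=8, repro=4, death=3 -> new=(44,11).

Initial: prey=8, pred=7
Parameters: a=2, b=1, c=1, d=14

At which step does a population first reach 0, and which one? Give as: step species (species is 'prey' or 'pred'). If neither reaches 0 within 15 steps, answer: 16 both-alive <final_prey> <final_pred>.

Step 1: prey: 8+1-0=9; pred: 7+0-9=0
First extinction: pred at step 1

Answer: 1 pred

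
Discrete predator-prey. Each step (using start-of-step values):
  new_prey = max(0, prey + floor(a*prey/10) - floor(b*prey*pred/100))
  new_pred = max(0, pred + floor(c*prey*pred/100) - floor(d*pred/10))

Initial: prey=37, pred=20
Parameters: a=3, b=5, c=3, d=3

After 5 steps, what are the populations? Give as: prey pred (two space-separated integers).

Answer: 0 14

Derivation:
Step 1: prey: 37+11-37=11; pred: 20+22-6=36
Step 2: prey: 11+3-19=0; pred: 36+11-10=37
Step 3: prey: 0+0-0=0; pred: 37+0-11=26
Step 4: prey: 0+0-0=0; pred: 26+0-7=19
Step 5: prey: 0+0-0=0; pred: 19+0-5=14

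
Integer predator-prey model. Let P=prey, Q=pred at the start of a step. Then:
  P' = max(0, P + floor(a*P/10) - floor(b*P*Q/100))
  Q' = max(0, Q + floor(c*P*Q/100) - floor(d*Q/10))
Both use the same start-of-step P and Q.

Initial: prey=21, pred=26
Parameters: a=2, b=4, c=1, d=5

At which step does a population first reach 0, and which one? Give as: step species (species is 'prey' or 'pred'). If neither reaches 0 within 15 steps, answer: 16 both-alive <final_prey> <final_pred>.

Step 1: prey: 21+4-21=4; pred: 26+5-13=18
Step 2: prey: 4+0-2=2; pred: 18+0-9=9
Step 3: prey: 2+0-0=2; pred: 9+0-4=5
Step 4: prey: 2+0-0=2; pred: 5+0-2=3
Step 5: prey: 2+0-0=2; pred: 3+0-1=2
Step 6: prey: 2+0-0=2; pred: 2+0-1=1
Step 7: prey: 2+0-0=2; pred: 1+0-0=1
Steps 8-15: state stable at prey=2, pred=1 (no change)
No extinction within 15 steps

Answer: 16 both-alive 2 1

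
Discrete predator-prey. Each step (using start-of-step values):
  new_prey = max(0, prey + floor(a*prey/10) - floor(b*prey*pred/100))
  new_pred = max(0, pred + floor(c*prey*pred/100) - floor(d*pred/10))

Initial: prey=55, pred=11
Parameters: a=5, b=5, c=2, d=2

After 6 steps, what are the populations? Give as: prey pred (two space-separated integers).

Answer: 0 26

Derivation:
Step 1: prey: 55+27-30=52; pred: 11+12-2=21
Step 2: prey: 52+26-54=24; pred: 21+21-4=38
Step 3: prey: 24+12-45=0; pred: 38+18-7=49
Step 4: prey: 0+0-0=0; pred: 49+0-9=40
Step 5: prey: 0+0-0=0; pred: 40+0-8=32
Step 6: prey: 0+0-0=0; pred: 32+0-6=26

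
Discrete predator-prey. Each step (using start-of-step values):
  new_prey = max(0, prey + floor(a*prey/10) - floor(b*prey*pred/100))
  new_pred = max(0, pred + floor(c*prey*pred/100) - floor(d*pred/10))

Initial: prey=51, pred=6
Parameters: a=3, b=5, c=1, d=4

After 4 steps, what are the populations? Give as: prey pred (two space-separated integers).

Step 1: prey: 51+15-15=51; pred: 6+3-2=7
Step 2: prey: 51+15-17=49; pred: 7+3-2=8
Step 3: prey: 49+14-19=44; pred: 8+3-3=8
Step 4: prey: 44+13-17=40; pred: 8+3-3=8

Answer: 40 8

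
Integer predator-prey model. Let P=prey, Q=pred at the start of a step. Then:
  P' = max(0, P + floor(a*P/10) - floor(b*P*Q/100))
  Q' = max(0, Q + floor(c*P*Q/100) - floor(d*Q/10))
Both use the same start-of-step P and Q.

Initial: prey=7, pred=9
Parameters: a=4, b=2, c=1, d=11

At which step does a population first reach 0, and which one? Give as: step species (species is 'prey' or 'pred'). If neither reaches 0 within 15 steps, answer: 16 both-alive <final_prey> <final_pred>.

Answer: 1 pred

Derivation:
Step 1: prey: 7+2-1=8; pred: 9+0-9=0
First extinction: pred at step 1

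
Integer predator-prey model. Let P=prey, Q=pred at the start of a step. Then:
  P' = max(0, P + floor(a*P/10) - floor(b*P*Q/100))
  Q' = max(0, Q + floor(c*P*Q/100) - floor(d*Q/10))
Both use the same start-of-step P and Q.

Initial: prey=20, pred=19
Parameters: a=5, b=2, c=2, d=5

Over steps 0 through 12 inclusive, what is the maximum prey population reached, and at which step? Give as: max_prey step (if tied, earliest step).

Step 1: prey: 20+10-7=23; pred: 19+7-9=17
Step 2: prey: 23+11-7=27; pred: 17+7-8=16
Step 3: prey: 27+13-8=32; pred: 16+8-8=16
Step 4: prey: 32+16-10=38; pred: 16+10-8=18
Step 5: prey: 38+19-13=44; pred: 18+13-9=22
Step 6: prey: 44+22-19=47; pred: 22+19-11=30
Step 7: prey: 47+23-28=42; pred: 30+28-15=43
Step 8: prey: 42+21-36=27; pred: 43+36-21=58
Step 9: prey: 27+13-31=9; pred: 58+31-29=60
Step 10: prey: 9+4-10=3; pred: 60+10-30=40
Step 11: prey: 3+1-2=2; pred: 40+2-20=22
Step 12: prey: 2+1-0=3; pred: 22+0-11=11
Max prey = 47 at step 6

Answer: 47 6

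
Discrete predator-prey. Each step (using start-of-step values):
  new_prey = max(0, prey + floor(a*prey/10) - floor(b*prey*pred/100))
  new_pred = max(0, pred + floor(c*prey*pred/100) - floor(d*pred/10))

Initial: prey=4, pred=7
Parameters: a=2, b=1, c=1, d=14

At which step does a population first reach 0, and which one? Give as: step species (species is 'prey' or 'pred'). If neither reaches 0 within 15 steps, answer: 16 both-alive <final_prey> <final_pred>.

Step 1: prey: 4+0-0=4; pred: 7+0-9=0
First extinction: pred at step 1

Answer: 1 pred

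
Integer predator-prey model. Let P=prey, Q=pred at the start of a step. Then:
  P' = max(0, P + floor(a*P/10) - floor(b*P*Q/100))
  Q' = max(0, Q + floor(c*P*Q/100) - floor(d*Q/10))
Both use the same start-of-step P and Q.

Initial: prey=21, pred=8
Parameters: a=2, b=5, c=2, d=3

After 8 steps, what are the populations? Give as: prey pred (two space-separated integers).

Answer: 5 3

Derivation:
Step 1: prey: 21+4-8=17; pred: 8+3-2=9
Step 2: prey: 17+3-7=13; pred: 9+3-2=10
Step 3: prey: 13+2-6=9; pred: 10+2-3=9
Step 4: prey: 9+1-4=6; pred: 9+1-2=8
Step 5: prey: 6+1-2=5; pred: 8+0-2=6
Step 6: prey: 5+1-1=5; pred: 6+0-1=5
Step 7: prey: 5+1-1=5; pred: 5+0-1=4
Step 8: prey: 5+1-1=5; pred: 4+0-1=3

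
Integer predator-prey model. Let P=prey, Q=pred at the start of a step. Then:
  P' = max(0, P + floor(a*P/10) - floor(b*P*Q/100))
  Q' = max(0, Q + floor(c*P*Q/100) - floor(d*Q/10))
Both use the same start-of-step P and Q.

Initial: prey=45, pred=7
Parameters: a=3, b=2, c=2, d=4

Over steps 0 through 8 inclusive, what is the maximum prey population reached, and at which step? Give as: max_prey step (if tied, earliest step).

Step 1: prey: 45+13-6=52; pred: 7+6-2=11
Step 2: prey: 52+15-11=56; pred: 11+11-4=18
Step 3: prey: 56+16-20=52; pred: 18+20-7=31
Step 4: prey: 52+15-32=35; pred: 31+32-12=51
Step 5: prey: 35+10-35=10; pred: 51+35-20=66
Step 6: prey: 10+3-13=0; pred: 66+13-26=53
Step 7: prey: 0+0-0=0; pred: 53+0-21=32
Step 8: prey: 0+0-0=0; pred: 32+0-12=20
Max prey = 56 at step 2

Answer: 56 2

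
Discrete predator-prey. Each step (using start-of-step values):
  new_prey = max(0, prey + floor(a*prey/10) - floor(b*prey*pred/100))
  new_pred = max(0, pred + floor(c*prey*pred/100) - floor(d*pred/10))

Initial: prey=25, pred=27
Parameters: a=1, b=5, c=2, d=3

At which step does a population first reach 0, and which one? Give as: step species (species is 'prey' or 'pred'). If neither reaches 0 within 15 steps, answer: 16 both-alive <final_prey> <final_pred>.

Step 1: prey: 25+2-33=0; pred: 27+13-8=32
First extinction: prey at step 1

Answer: 1 prey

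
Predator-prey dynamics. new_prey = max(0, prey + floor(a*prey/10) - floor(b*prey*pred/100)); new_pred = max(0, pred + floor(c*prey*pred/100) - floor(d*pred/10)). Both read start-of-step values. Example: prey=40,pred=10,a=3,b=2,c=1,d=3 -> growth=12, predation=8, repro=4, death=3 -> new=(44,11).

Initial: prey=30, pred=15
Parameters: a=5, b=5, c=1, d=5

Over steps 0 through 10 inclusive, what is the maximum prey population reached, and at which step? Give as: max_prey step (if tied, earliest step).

Step 1: prey: 30+15-22=23; pred: 15+4-7=12
Step 2: prey: 23+11-13=21; pred: 12+2-6=8
Step 3: prey: 21+10-8=23; pred: 8+1-4=5
Step 4: prey: 23+11-5=29; pred: 5+1-2=4
Step 5: prey: 29+14-5=38; pred: 4+1-2=3
Step 6: prey: 38+19-5=52; pred: 3+1-1=3
Step 7: prey: 52+26-7=71; pred: 3+1-1=3
Step 8: prey: 71+35-10=96; pred: 3+2-1=4
Step 9: prey: 96+48-19=125; pred: 4+3-2=5
Step 10: prey: 125+62-31=156; pred: 5+6-2=9
Max prey = 156 at step 10

Answer: 156 10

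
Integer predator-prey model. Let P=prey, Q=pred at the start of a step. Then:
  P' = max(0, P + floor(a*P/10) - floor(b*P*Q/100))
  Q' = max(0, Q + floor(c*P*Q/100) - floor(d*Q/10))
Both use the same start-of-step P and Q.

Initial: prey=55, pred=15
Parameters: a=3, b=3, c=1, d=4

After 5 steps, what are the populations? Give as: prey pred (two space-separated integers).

Step 1: prey: 55+16-24=47; pred: 15+8-6=17
Step 2: prey: 47+14-23=38; pred: 17+7-6=18
Step 3: prey: 38+11-20=29; pred: 18+6-7=17
Step 4: prey: 29+8-14=23; pred: 17+4-6=15
Step 5: prey: 23+6-10=19; pred: 15+3-6=12

Answer: 19 12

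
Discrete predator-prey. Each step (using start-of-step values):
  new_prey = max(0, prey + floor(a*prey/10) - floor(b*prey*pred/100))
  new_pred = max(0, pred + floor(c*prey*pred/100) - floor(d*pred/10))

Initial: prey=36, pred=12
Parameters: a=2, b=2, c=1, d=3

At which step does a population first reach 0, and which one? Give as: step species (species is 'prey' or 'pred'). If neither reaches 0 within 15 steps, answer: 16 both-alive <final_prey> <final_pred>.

Step 1: prey: 36+7-8=35; pred: 12+4-3=13
Step 2: prey: 35+7-9=33; pred: 13+4-3=14
Step 3: prey: 33+6-9=30; pred: 14+4-4=14
Step 4: prey: 30+6-8=28; pred: 14+4-4=14
Step 5: prey: 28+5-7=26; pred: 14+3-4=13
Step 6: prey: 26+5-6=25; pred: 13+3-3=13
Step 7: prey: 25+5-6=24; pred: 13+3-3=13
Step 8: prey: 24+4-6=22; pred: 13+3-3=13
Step 9: prey: 22+4-5=21; pred: 13+2-3=12
Step 10: prey: 21+4-5=20; pred: 12+2-3=11
Step 11: prey: 20+4-4=20; pred: 11+2-3=10
Step 12: prey: 20+4-4=20; pred: 10+2-3=9
Step 13: prey: 20+4-3=21; pred: 9+1-2=8
Step 14: prey: 21+4-3=22; pred: 8+1-2=7
Step 15: prey: 22+4-3=23; pred: 7+1-2=6
No extinction within 15 steps

Answer: 16 both-alive 23 6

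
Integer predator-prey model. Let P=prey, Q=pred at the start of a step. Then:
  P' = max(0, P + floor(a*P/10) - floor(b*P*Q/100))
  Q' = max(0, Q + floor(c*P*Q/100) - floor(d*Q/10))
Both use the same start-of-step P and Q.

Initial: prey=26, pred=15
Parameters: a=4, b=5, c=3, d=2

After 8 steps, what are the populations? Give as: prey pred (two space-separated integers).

Step 1: prey: 26+10-19=17; pred: 15+11-3=23
Step 2: prey: 17+6-19=4; pred: 23+11-4=30
Step 3: prey: 4+1-6=0; pred: 30+3-6=27
Step 4: prey: 0+0-0=0; pred: 27+0-5=22
Step 5: prey: 0+0-0=0; pred: 22+0-4=18
Step 6: prey: 0+0-0=0; pred: 18+0-3=15
Step 7: prey: 0+0-0=0; pred: 15+0-3=12
Step 8: prey: 0+0-0=0; pred: 12+0-2=10

Answer: 0 10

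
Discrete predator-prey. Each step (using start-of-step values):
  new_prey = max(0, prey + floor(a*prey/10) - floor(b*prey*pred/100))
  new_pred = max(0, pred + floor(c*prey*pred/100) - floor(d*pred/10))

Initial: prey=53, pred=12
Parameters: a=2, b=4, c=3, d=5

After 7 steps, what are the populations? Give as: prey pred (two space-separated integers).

Answer: 0 2

Derivation:
Step 1: prey: 53+10-25=38; pred: 12+19-6=25
Step 2: prey: 38+7-38=7; pred: 25+28-12=41
Step 3: prey: 7+1-11=0; pred: 41+8-20=29
Step 4: prey: 0+0-0=0; pred: 29+0-14=15
Step 5: prey: 0+0-0=0; pred: 15+0-7=8
Step 6: prey: 0+0-0=0; pred: 8+0-4=4
Step 7: prey: 0+0-0=0; pred: 4+0-2=2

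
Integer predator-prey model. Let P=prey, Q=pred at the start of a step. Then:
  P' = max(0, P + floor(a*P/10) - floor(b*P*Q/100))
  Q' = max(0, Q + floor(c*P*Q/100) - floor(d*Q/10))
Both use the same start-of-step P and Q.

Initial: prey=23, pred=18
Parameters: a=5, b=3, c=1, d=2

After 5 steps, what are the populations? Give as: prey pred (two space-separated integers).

Step 1: prey: 23+11-12=22; pred: 18+4-3=19
Step 2: prey: 22+11-12=21; pred: 19+4-3=20
Step 3: prey: 21+10-12=19; pred: 20+4-4=20
Step 4: prey: 19+9-11=17; pred: 20+3-4=19
Step 5: prey: 17+8-9=16; pred: 19+3-3=19

Answer: 16 19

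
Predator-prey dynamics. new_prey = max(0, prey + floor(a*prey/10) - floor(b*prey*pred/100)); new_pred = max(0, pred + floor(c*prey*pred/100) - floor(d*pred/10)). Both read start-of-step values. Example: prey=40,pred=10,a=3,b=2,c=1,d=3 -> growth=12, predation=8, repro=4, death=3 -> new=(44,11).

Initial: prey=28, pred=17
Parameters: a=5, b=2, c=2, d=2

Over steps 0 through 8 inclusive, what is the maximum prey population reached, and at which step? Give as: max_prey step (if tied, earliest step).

Answer: 34 2

Derivation:
Step 1: prey: 28+14-9=33; pred: 17+9-3=23
Step 2: prey: 33+16-15=34; pred: 23+15-4=34
Step 3: prey: 34+17-23=28; pred: 34+23-6=51
Step 4: prey: 28+14-28=14; pred: 51+28-10=69
Step 5: prey: 14+7-19=2; pred: 69+19-13=75
Step 6: prey: 2+1-3=0; pred: 75+3-15=63
Step 7: prey: 0+0-0=0; pred: 63+0-12=51
Step 8: prey: 0+0-0=0; pred: 51+0-10=41
Max prey = 34 at step 2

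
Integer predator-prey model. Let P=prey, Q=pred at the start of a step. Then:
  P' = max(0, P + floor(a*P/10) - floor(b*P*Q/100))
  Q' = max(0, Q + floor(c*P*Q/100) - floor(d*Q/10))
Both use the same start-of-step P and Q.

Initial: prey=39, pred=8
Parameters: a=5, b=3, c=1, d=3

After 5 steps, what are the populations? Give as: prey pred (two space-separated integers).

Answer: 72 28

Derivation:
Step 1: prey: 39+19-9=49; pred: 8+3-2=9
Step 2: prey: 49+24-13=60; pred: 9+4-2=11
Step 3: prey: 60+30-19=71; pred: 11+6-3=14
Step 4: prey: 71+35-29=77; pred: 14+9-4=19
Step 5: prey: 77+38-43=72; pred: 19+14-5=28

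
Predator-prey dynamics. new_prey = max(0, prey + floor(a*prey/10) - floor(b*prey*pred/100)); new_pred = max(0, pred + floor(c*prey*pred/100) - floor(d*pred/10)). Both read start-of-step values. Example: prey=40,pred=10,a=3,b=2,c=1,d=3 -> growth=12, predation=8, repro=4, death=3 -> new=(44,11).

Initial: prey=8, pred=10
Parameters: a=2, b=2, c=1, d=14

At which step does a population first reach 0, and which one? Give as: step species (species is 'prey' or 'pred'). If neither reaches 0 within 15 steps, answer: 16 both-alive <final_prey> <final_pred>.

Answer: 1 pred

Derivation:
Step 1: prey: 8+1-1=8; pred: 10+0-14=0
First extinction: pred at step 1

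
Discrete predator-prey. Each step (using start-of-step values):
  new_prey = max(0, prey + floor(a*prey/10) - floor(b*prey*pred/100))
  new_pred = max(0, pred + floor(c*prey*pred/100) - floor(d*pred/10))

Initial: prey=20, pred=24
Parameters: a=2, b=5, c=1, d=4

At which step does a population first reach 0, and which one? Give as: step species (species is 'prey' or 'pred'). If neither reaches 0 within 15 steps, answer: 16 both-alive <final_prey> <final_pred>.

Step 1: prey: 20+4-24=0; pred: 24+4-9=19
First extinction: prey at step 1

Answer: 1 prey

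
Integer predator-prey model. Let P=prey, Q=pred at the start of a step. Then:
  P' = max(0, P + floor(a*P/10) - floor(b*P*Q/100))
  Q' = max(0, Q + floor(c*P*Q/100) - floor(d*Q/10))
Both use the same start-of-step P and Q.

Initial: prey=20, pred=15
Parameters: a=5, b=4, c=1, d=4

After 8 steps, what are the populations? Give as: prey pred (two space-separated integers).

Step 1: prey: 20+10-12=18; pred: 15+3-6=12
Step 2: prey: 18+9-8=19; pred: 12+2-4=10
Step 3: prey: 19+9-7=21; pred: 10+1-4=7
Step 4: prey: 21+10-5=26; pred: 7+1-2=6
Step 5: prey: 26+13-6=33; pred: 6+1-2=5
Step 6: prey: 33+16-6=43; pred: 5+1-2=4
Step 7: prey: 43+21-6=58; pred: 4+1-1=4
Step 8: prey: 58+29-9=78; pred: 4+2-1=5

Answer: 78 5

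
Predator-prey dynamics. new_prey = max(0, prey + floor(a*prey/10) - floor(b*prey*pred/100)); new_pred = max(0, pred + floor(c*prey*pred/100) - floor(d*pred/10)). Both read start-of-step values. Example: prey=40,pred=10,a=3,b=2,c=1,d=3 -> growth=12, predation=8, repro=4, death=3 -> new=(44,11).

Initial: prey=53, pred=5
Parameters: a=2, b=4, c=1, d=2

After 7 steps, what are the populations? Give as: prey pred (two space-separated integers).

Answer: 8 14

Derivation:
Step 1: prey: 53+10-10=53; pred: 5+2-1=6
Step 2: prey: 53+10-12=51; pred: 6+3-1=8
Step 3: prey: 51+10-16=45; pred: 8+4-1=11
Step 4: prey: 45+9-19=35; pred: 11+4-2=13
Step 5: prey: 35+7-18=24; pred: 13+4-2=15
Step 6: prey: 24+4-14=14; pred: 15+3-3=15
Step 7: prey: 14+2-8=8; pred: 15+2-3=14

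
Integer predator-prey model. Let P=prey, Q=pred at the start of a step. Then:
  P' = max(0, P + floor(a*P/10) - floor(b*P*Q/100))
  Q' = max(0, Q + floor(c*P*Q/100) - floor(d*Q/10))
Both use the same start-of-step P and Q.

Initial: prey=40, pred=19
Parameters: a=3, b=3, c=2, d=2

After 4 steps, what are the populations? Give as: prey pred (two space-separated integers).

Step 1: prey: 40+12-22=30; pred: 19+15-3=31
Step 2: prey: 30+9-27=12; pred: 31+18-6=43
Step 3: prey: 12+3-15=0; pred: 43+10-8=45
Step 4: prey: 0+0-0=0; pred: 45+0-9=36

Answer: 0 36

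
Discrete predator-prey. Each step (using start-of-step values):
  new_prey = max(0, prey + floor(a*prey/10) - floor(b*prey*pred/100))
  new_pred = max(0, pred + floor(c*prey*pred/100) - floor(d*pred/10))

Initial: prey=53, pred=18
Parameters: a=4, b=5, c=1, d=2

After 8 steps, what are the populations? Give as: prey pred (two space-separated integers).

Answer: 0 8

Derivation:
Step 1: prey: 53+21-47=27; pred: 18+9-3=24
Step 2: prey: 27+10-32=5; pred: 24+6-4=26
Step 3: prey: 5+2-6=1; pred: 26+1-5=22
Step 4: prey: 1+0-1=0; pred: 22+0-4=18
Step 5: prey: 0+0-0=0; pred: 18+0-3=15
Step 6: prey: 0+0-0=0; pred: 15+0-3=12
Step 7: prey: 0+0-0=0; pred: 12+0-2=10
Step 8: prey: 0+0-0=0; pred: 10+0-2=8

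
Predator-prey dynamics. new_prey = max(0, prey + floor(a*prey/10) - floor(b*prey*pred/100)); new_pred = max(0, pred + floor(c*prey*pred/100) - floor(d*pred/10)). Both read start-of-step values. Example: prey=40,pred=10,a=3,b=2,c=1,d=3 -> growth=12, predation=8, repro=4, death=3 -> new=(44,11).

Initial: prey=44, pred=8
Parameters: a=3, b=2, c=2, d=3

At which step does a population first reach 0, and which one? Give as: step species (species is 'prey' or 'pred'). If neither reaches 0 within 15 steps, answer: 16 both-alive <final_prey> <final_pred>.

Step 1: prey: 44+13-7=50; pred: 8+7-2=13
Step 2: prey: 50+15-13=52; pred: 13+13-3=23
Step 3: prey: 52+15-23=44; pred: 23+23-6=40
Step 4: prey: 44+13-35=22; pred: 40+35-12=63
Step 5: prey: 22+6-27=1; pred: 63+27-18=72
Step 6: prey: 1+0-1=0; pred: 72+1-21=52
First extinction: prey at step 6

Answer: 6 prey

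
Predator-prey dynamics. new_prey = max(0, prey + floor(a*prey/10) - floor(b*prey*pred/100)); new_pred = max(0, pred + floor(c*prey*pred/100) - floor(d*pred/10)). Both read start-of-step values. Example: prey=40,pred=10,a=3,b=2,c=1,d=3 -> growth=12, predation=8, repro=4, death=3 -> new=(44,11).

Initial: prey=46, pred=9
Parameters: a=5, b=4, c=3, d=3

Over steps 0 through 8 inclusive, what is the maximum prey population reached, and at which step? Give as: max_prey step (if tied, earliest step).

Step 1: prey: 46+23-16=53; pred: 9+12-2=19
Step 2: prey: 53+26-40=39; pred: 19+30-5=44
Step 3: prey: 39+19-68=0; pred: 44+51-13=82
Step 4: prey: 0+0-0=0; pred: 82+0-24=58
Step 5: prey: 0+0-0=0; pred: 58+0-17=41
Step 6: prey: 0+0-0=0; pred: 41+0-12=29
Step 7: prey: 0+0-0=0; pred: 29+0-8=21
Step 8: prey: 0+0-0=0; pred: 21+0-6=15
Max prey = 53 at step 1

Answer: 53 1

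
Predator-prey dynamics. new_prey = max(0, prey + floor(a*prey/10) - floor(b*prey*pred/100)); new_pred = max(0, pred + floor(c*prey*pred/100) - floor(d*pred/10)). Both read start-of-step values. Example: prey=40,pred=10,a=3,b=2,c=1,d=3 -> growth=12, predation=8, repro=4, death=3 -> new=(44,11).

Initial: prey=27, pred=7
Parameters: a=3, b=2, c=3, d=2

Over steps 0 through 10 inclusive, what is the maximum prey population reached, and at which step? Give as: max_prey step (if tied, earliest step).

Answer: 34 2

Derivation:
Step 1: prey: 27+8-3=32; pred: 7+5-1=11
Step 2: prey: 32+9-7=34; pred: 11+10-2=19
Step 3: prey: 34+10-12=32; pred: 19+19-3=35
Step 4: prey: 32+9-22=19; pred: 35+33-7=61
Step 5: prey: 19+5-23=1; pred: 61+34-12=83
Step 6: prey: 1+0-1=0; pred: 83+2-16=69
Step 7: prey: 0+0-0=0; pred: 69+0-13=56
Step 8: prey: 0+0-0=0; pred: 56+0-11=45
Step 9: prey: 0+0-0=0; pred: 45+0-9=36
Step 10: prey: 0+0-0=0; pred: 36+0-7=29
Max prey = 34 at step 2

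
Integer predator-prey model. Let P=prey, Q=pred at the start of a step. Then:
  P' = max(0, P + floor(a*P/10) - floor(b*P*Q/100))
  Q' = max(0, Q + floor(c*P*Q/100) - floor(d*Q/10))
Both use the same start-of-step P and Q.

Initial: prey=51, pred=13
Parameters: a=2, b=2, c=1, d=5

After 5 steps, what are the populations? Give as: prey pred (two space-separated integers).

Step 1: prey: 51+10-13=48; pred: 13+6-6=13
Step 2: prey: 48+9-12=45; pred: 13+6-6=13
Step 3: prey: 45+9-11=43; pred: 13+5-6=12
Step 4: prey: 43+8-10=41; pred: 12+5-6=11
Step 5: prey: 41+8-9=40; pred: 11+4-5=10

Answer: 40 10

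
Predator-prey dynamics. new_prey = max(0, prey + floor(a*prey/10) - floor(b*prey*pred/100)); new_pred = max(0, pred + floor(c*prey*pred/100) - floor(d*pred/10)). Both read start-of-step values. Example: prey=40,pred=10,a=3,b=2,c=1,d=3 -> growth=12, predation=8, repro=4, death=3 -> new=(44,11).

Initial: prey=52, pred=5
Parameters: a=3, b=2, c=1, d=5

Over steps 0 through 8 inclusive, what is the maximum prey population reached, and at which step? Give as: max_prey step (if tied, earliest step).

Answer: 112 5

Derivation:
Step 1: prey: 52+15-5=62; pred: 5+2-2=5
Step 2: prey: 62+18-6=74; pred: 5+3-2=6
Step 3: prey: 74+22-8=88; pred: 6+4-3=7
Step 4: prey: 88+26-12=102; pred: 7+6-3=10
Step 5: prey: 102+30-20=112; pred: 10+10-5=15
Step 6: prey: 112+33-33=112; pred: 15+16-7=24
Step 7: prey: 112+33-53=92; pred: 24+26-12=38
Step 8: prey: 92+27-69=50; pred: 38+34-19=53
Max prey = 112 at step 5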